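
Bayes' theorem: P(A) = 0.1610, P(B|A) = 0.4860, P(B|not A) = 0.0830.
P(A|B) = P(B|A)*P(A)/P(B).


P(B) = P(B|A)*P(A) + P(B|A')*P(A')
= 0.4860*0.1610 + 0.0830*0.8390
= 0.078246 + 0.069637 = 0.147883
P(A|B) = 0.078246/0.147883 = 0.5291

P(A|B) = 0.5291


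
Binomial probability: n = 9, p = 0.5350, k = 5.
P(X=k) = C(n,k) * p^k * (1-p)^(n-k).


C(9,5) = 126
p^5 = 0.043830
(1-p)^4 = 0.046753
P = 126 * 0.043830 * 0.046753 = 0.2582

P(X=5) = 0.2582


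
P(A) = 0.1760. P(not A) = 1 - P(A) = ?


P(not A) = 1 - 0.1760 = 0.8240

P(not A) = 0.8240


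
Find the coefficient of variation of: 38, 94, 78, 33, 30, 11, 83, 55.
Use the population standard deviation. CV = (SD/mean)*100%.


Mean = 52.7500
SD = 27.6756
CV = (27.6756/52.7500)*100 = 52.4655%

CV = 52.4655%


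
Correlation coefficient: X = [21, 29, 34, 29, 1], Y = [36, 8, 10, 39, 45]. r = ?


Mean X = 22.8000, Mean Y = 27.6000
SD X = 11.668762, SD Y = 15.473849
Cov = -128.480000
r = -128.480000/(11.668762*15.473849) = -0.7116

r = -0.7116


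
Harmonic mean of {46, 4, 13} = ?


Sum of reciprocals = 1/46 + 1/4 + 1/13 = 0.348662
HM = 3/0.348662 = 8.6043

HM = 8.6043


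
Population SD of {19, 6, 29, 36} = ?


Mean = 22.5000
Variance = 127.2500
SD = sqrt(127.2500) = 11.2805

SD = 11.2805


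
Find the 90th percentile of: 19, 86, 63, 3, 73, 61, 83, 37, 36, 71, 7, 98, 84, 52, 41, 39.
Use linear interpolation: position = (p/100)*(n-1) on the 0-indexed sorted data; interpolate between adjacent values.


Sorted: 3, 7, 19, 36, 37, 39, 41, 52, 61, 63, 71, 73, 83, 84, 86, 98
n = 16
Index = 90/100 * 15 = 13.5000
Lower = data[13] = 84, Upper = data[14] = 86
P90 = 84 + 0.5000*(2) = 85.0000

P90 = 85.0000


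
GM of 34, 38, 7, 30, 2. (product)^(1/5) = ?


Product = 34 × 38 × 7 × 30 × 2 = 542640
GM = 542640^(1/5) = 14.0250

GM = 14.0250


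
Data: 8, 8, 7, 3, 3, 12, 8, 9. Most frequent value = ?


Frequencies: 3:2, 7:1, 8:3, 9:1, 12:1
Max frequency = 3
Mode = 8

Mode = 8


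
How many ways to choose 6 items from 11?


C(11,6) = 11!/(6! × 5!)
= 39916800/(720 × 120)
= 462

C(11,6) = 462


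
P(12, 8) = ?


P(12,8) = 12!/4!
= 479001600/24
= 19958400

P(12,8) = 19958400


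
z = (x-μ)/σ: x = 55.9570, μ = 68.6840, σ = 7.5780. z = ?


z = (55.9570 - 68.6840)/7.5780
= -12.7270/7.5780
= -1.6795

z = -1.6795


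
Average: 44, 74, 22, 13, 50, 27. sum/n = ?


Sum = 44 + 74 + 22 + 13 + 50 + 27 = 230
n = 6
Mean = 230/6 = 38.3333

Mean = 38.3333


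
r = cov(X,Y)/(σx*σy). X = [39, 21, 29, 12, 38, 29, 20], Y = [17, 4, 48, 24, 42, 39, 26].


Mean X = 26.8571, Mean Y = 28.5714
SD X = 9.124983, SD Y = 14.301420
Cov = 43.224490
r = 43.224490/(9.124983*14.301420) = 0.3312

r = 0.3312


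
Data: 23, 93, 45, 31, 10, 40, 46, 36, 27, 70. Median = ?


Sorted: 10, 23, 27, 31, 36, 40, 45, 46, 70, 93
n = 10 (even)
Middle values: 36 and 40
Median = (36+40)/2 = 38.0000

Median = 38.0000


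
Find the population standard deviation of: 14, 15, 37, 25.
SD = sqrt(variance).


Mean = 22.7500
Variance = 86.1875
SD = sqrt(86.1875) = 9.2837

SD = 9.2837


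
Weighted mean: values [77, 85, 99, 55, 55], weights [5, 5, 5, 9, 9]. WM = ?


Numerator = 77*5 + 85*5 + 99*5 + 55*9 + 55*9 = 2295
Denominator = 5 + 5 + 5 + 9 + 9 = 33
WM = 2295/33 = 69.5455

WM = 69.5455


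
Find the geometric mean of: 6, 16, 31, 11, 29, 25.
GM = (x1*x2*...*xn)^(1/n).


Product = 6 × 16 × 31 × 11 × 29 × 25 = 23733600
GM = 23733600^(1/6) = 16.9522

GM = 16.9522


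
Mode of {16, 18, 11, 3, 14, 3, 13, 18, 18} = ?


Frequencies: 3:2, 11:1, 13:1, 14:1, 16:1, 18:3
Max frequency = 3
Mode = 18

Mode = 18


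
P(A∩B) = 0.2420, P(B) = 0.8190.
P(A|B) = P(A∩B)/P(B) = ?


P(A|B) = 0.2420/0.8190 = 0.2955

P(A|B) = 0.2955


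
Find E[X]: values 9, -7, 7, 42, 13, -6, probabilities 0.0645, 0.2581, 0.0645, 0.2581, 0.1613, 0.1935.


E[X] = 9*0.0645 - 7*0.2581 + 7*0.0645 + 42*0.2581 + 13*0.1613 - 6*0.1935
= 0.5805 - 1.8067 + 0.4515 + 10.8402 + 2.0969 - 1.1610
= 11.0014

E[X] = 11.0014


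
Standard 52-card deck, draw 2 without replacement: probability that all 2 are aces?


P(all aces) = (4/52) × (3/51)
= 0.0045

P = 0.0045


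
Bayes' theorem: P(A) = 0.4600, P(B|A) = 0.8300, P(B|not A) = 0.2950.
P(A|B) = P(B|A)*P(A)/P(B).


P(B) = P(B|A)*P(A) + P(B|A')*P(A')
= 0.8300*0.4600 + 0.2950*0.5400
= 0.381800 + 0.159300 = 0.541100
P(A|B) = 0.381800/0.541100 = 0.7056

P(A|B) = 0.7056


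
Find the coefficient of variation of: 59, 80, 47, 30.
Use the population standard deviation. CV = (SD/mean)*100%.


Mean = 54.0000
SD = 18.2071
CV = (18.2071/54.0000)*100 = 33.7169%

CV = 33.7169%


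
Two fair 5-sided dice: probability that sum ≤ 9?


Total outcomes = 5×5 = 25
Favorable (sum ≤ 9): 24
P = 24/25 = 0.9600

P = 0.9600


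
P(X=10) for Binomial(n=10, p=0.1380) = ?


C(10,10) = 1
p^10 = 2.504903e-09
(1-p)^0 = 1.000000
P = 1 * 2.504903e-09 * 1.000000 = 2.5049e-09

P(X=10) = 2.5049e-09


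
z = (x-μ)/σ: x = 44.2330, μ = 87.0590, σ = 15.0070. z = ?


z = (44.2330 - 87.0590)/15.0070
= -42.8260/15.0070
= -2.8537

z = -2.8537


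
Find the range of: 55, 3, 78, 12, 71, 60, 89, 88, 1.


Max = 89, Min = 1
Range = 89 - 1 = 88

Range = 88


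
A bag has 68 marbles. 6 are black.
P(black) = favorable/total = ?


P = 6/68 = 0.0882

P = 0.0882


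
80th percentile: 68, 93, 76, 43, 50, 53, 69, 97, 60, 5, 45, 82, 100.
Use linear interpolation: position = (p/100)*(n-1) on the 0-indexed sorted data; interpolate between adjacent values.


Sorted: 5, 43, 45, 50, 53, 60, 68, 69, 76, 82, 93, 97, 100
n = 13
Index = 80/100 * 12 = 9.6000
Lower = data[9] = 82, Upper = data[10] = 93
P80 = 82 + 0.6000*(11) = 88.6000

P80 = 88.6000


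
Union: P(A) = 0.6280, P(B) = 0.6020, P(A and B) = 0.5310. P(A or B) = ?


P(A∪B) = 0.6280 + 0.6020 - 0.5310
= 1.2300 - 0.5310
= 0.6990

P(A∪B) = 0.6990


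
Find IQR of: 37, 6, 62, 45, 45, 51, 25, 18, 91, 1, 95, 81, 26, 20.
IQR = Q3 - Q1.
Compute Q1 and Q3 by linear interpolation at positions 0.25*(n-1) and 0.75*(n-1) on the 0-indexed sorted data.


Sorted: 1, 6, 18, 20, 25, 26, 37, 45, 45, 51, 62, 81, 91, 95
Q1 (25th %ile) = 21.2500
Q3 (75th %ile) = 59.2500
IQR = 59.2500 - 21.2500 = 38.0000

IQR = 38.0000


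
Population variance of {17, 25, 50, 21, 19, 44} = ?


Mean = 29.3333
Squared deviations: 152.1111, 18.7778, 427.1111, 69.4444, 106.7778, 215.1111
Sum = 989.3333
Variance = 989.3333/6 = 164.8889

Variance = 164.8889


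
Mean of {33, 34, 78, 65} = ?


Sum = 33 + 34 + 78 + 65 = 210
n = 4
Mean = 210/4 = 52.5000

Mean = 52.5000


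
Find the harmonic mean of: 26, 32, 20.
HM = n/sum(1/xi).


Sum of reciprocals = 1/26 + 1/32 + 1/20 = 0.119712
HM = 3/0.119712 = 25.0602

HM = 25.0602


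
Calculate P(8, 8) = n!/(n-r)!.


P(8,8) = 8!/0!
= 40320/1
= 40320

P(8,8) = 40320


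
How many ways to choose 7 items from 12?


C(12,7) = 12!/(7! × 5!)
= 479001600/(5040 × 120)
= 792

C(12,7) = 792


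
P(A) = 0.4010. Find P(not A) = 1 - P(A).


P(not A) = 1 - 0.4010 = 0.5990

P(not A) = 0.5990


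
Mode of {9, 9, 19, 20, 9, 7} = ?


Frequencies: 7:1, 9:3, 19:1, 20:1
Max frequency = 3
Mode = 9

Mode = 9


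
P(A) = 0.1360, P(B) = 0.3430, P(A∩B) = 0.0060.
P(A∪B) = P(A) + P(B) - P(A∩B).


P(A∪B) = 0.1360 + 0.3430 - 0.0060
= 0.4790 - 0.0060
= 0.4730

P(A∪B) = 0.4730


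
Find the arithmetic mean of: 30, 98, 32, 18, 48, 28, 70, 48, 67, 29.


Sum = 30 + 98 + 32 + 18 + 48 + 28 + 70 + 48 + 67 + 29 = 468
n = 10
Mean = 468/10 = 46.8000

Mean = 46.8000


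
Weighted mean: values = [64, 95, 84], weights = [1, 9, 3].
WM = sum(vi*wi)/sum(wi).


Numerator = 64*1 + 95*9 + 84*3 = 1171
Denominator = 1 + 9 + 3 = 13
WM = 1171/13 = 90.0769

WM = 90.0769


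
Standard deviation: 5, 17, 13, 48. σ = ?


Mean = 20.7500
Variance = 266.1875
SD = sqrt(266.1875) = 16.3153

SD = 16.3153


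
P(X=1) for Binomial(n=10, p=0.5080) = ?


C(10,1) = 10
p^1 = 0.508000
(1-p)^9 = 0.001689
P = 10 * 0.508000 * 0.001689 = 0.0086

P(X=1) = 0.0086


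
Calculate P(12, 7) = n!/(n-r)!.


P(12,7) = 12!/5!
= 479001600/120
= 3991680

P(12,7) = 3991680


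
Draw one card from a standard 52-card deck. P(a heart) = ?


13 hearts in 52 cards
P = 13/52 = 0.2500

P = 0.2500


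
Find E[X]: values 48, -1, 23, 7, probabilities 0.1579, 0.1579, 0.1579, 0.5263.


E[X] = 48*0.1579 - 1*0.1579 + 23*0.1579 + 7*0.5263
= 7.5792 - 0.1579 + 3.6317 + 3.6841
= 14.7371

E[X] = 14.7371


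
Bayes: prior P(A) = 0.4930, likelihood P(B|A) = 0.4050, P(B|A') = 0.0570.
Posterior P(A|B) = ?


P(B) = P(B|A)*P(A) + P(B|A')*P(A')
= 0.4050*0.4930 + 0.0570*0.5070
= 0.199665 + 0.028899 = 0.228564
P(A|B) = 0.199665/0.228564 = 0.8736

P(A|B) = 0.8736


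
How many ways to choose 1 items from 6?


C(6,1) = 6!/(1! × 5!)
= 720/(1 × 120)
= 6

C(6,1) = 6


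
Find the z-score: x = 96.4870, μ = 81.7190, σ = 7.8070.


z = (96.4870 - 81.7190)/7.8070
= 14.7680/7.8070
= 1.8916

z = 1.8916


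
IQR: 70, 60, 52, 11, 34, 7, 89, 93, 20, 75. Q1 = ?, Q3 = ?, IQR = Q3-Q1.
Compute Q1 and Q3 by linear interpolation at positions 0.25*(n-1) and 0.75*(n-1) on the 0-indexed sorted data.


Sorted: 7, 11, 20, 34, 52, 60, 70, 75, 89, 93
Q1 (25th %ile) = 23.5000
Q3 (75th %ile) = 73.7500
IQR = 73.7500 - 23.5000 = 50.2500

IQR = 50.2500


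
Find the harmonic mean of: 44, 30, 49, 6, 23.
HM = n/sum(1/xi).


Sum of reciprocals = 1/44 + 1/30 + 1/49 + 1/6 + 1/23 = 0.286614
HM = 5/0.286614 = 17.4451

HM = 17.4451


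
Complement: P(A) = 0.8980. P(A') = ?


P(not A) = 1 - 0.8980 = 0.1020

P(not A) = 0.1020


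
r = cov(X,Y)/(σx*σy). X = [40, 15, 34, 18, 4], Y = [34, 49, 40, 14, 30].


Mean X = 22.2000, Mean Y = 33.4000
SD X = 13.090455, SD Y = 11.620671
Cov = 23.920000
r = 23.920000/(13.090455*11.620671) = 0.1572

r = 0.1572


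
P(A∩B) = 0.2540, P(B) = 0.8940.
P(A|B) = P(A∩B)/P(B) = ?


P(A|B) = 0.2540/0.8940 = 0.2841

P(A|B) = 0.2841


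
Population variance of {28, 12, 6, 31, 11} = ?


Mean = 17.6000
Squared deviations: 108.1600, 31.3600, 134.5600, 179.5600, 43.5600
Sum = 497.2000
Variance = 497.2000/5 = 99.4400

Variance = 99.4400


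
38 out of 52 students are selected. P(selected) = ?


P = 38/52 = 0.7308

P = 0.7308


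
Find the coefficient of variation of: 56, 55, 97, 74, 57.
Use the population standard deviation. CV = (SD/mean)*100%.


Mean = 67.8000
SD = 16.1914
CV = (16.1914/67.8000)*100 = 23.8811%

CV = 23.8811%


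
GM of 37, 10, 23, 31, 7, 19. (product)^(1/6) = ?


Product = 37 × 10 × 23 × 31 × 7 × 19 = 35086730
GM = 35086730^(1/6) = 18.0936

GM = 18.0936


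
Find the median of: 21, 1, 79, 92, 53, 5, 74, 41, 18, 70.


Sorted: 1, 5, 18, 21, 41, 53, 70, 74, 79, 92
n = 10 (even)
Middle values: 41 and 53
Median = (41+53)/2 = 47.0000

Median = 47.0000


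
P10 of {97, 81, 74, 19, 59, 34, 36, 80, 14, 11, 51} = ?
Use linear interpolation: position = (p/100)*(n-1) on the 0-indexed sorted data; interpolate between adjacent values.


Sorted: 11, 14, 19, 34, 36, 51, 59, 74, 80, 81, 97
n = 11
Index = 10/100 * 10 = 1.0000
Lower = data[1] = 14, Upper = data[2] = 19
P10 = 14 + 0*(5) = 14.0000

P10 = 14.0000


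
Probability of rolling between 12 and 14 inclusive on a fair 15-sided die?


Favorable outcomes (12 ≤ roll ≤ 14): 3
Total outcomes = 15
P = 3/15 = 0.2000

P = 0.2000


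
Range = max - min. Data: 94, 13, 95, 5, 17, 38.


Max = 95, Min = 5
Range = 95 - 5 = 90

Range = 90


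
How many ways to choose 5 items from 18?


C(18,5) = 18!/(5! × 13!)
= 6402373705728000/(120 × 6227020800)
= 8568

C(18,5) = 8568


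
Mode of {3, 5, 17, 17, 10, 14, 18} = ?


Frequencies: 3:1, 5:1, 10:1, 14:1, 17:2, 18:1
Max frequency = 2
Mode = 17

Mode = 17


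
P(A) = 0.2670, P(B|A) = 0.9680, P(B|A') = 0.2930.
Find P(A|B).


P(B) = P(B|A)*P(A) + P(B|A')*P(A')
= 0.9680*0.2670 + 0.2930*0.7330
= 0.258456 + 0.214769 = 0.473225
P(A|B) = 0.258456/0.473225 = 0.5462

P(A|B) = 0.5462


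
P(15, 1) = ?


P(15,1) = 15!/14!
= 1307674368000/87178291200
= 15

P(15,1) = 15


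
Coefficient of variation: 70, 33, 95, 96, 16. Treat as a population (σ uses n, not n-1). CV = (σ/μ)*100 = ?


Mean = 62.0000
SD = 32.4530
CV = (32.4530/62.0000)*100 = 52.3436%

CV = 52.3436%


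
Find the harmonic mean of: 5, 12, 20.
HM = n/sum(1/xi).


Sum of reciprocals = 1/5 + 1/12 + 1/20 = 0.333333
HM = 3/0.333333 = 9.0000

HM = 9.0000


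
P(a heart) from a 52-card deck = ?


13 hearts in 52 cards
P = 13/52 = 0.2500

P = 0.2500


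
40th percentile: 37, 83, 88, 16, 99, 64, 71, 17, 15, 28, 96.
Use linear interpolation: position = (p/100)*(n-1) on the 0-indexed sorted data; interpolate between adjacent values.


Sorted: 15, 16, 17, 28, 37, 64, 71, 83, 88, 96, 99
n = 11
Index = 40/100 * 10 = 4.0000
Lower = data[4] = 37, Upper = data[5] = 64
P40 = 37 + 0*(27) = 37.0000

P40 = 37.0000


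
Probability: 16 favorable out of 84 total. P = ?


P = 16/84 = 0.1905

P = 0.1905


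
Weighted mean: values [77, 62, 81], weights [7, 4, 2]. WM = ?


Numerator = 77*7 + 62*4 + 81*2 = 949
Denominator = 7 + 4 + 2 = 13
WM = 949/13 = 73.0000

WM = 73.0000


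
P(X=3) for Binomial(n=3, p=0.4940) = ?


C(3,3) = 1
p^3 = 0.120554
(1-p)^0 = 1.000000
P = 1 * 0.120554 * 1.000000 = 0.1206

P(X=3) = 0.1206


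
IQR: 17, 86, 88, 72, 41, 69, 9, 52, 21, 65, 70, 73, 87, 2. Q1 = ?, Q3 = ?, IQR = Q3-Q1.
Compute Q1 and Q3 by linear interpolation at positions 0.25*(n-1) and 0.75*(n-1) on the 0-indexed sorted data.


Sorted: 2, 9, 17, 21, 41, 52, 65, 69, 70, 72, 73, 86, 87, 88
Q1 (25th %ile) = 26.0000
Q3 (75th %ile) = 72.7500
IQR = 72.7500 - 26.0000 = 46.7500

IQR = 46.7500


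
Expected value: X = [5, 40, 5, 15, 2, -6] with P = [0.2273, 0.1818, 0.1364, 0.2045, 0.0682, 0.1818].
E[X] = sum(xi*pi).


E[X] = 5*0.2273 + 40*0.1818 + 5*0.1364 + 15*0.2045 + 2*0.0682 - 6*0.1818
= 1.1365 + 7.2720 + 0.6820 + 3.0675 + 0.1364 - 1.0908
= 11.2036

E[X] = 11.2036


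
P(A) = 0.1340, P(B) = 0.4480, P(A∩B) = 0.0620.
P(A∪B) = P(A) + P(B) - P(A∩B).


P(A∪B) = 0.1340 + 0.4480 - 0.0620
= 0.5820 - 0.0620
= 0.5200

P(A∪B) = 0.5200


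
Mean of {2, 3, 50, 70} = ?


Sum = 2 + 3 + 50 + 70 = 125
n = 4
Mean = 125/4 = 31.2500

Mean = 31.2500


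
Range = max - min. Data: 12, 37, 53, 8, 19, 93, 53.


Max = 93, Min = 8
Range = 93 - 8 = 85

Range = 85


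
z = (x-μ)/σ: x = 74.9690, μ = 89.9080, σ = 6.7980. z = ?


z = (74.9690 - 89.9080)/6.7980
= -14.9390/6.7980
= -2.1976

z = -2.1976


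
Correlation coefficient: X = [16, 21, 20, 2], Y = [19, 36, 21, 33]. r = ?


Mean X = 14.7500, Mean Y = 27.2500
SD X = 7.595229, SD Y = 7.361216
Cov = -15.437500
r = -15.437500/(7.595229*7.361216) = -0.2761

r = -0.2761


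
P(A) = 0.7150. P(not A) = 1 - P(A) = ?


P(not A) = 1 - 0.7150 = 0.2850

P(not A) = 0.2850


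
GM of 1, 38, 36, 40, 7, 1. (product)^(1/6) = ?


Product = 1 × 38 × 36 × 40 × 7 × 1 = 383040
GM = 383040^(1/6) = 8.5220

GM = 8.5220


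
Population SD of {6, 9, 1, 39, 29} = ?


Mean = 16.8000
Variance = 213.7600
SD = sqrt(213.7600) = 14.6205

SD = 14.6205


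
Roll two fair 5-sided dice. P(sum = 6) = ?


Total outcomes = 5×5 = 25
Favorable (sum = 6): 5
P = 5/25 = 0.2000

P = 0.2000


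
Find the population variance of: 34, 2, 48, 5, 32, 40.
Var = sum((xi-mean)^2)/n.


Mean = 26.8333
Squared deviations: 51.3611, 616.6944, 448.0278, 476.6944, 26.6944, 173.3611
Sum = 1792.8333
Variance = 1792.8333/6 = 298.8056

Variance = 298.8056


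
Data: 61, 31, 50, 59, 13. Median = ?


Sorted: 13, 31, 50, 59, 61
n = 5 (odd)
Middle value = 50

Median = 50


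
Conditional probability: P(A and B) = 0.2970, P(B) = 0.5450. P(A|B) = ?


P(A|B) = 0.2970/0.5450 = 0.5450

P(A|B) = 0.5450


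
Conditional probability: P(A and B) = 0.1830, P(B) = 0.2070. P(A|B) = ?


P(A|B) = 0.1830/0.2070 = 0.8841

P(A|B) = 0.8841


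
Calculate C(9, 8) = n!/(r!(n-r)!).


C(9,8) = 9!/(8! × 1!)
= 362880/(40320 × 1)
= 9

C(9,8) = 9


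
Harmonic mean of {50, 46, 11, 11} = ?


Sum of reciprocals = 1/50 + 1/46 + 1/11 + 1/11 = 0.223557
HM = 4/0.223557 = 17.8925

HM = 17.8925


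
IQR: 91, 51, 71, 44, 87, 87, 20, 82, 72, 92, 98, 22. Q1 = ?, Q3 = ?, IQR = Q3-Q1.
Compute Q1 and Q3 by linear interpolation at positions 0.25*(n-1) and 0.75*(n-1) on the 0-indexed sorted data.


Sorted: 20, 22, 44, 51, 71, 72, 82, 87, 87, 91, 92, 98
Q1 (25th %ile) = 49.2500
Q3 (75th %ile) = 88.0000
IQR = 88.0000 - 49.2500 = 38.7500

IQR = 38.7500


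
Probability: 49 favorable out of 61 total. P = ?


P = 49/61 = 0.8033

P = 0.8033


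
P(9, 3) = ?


P(9,3) = 9!/6!
= 362880/720
= 504

P(9,3) = 504


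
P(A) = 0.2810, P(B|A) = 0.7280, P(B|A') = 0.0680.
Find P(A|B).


P(B) = P(B|A)*P(A) + P(B|A')*P(A')
= 0.7280*0.2810 + 0.0680*0.7190
= 0.204568 + 0.048892 = 0.253460
P(A|B) = 0.204568/0.253460 = 0.8071

P(A|B) = 0.8071


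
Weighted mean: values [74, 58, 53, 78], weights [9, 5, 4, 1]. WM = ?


Numerator = 74*9 + 58*5 + 53*4 + 78*1 = 1246
Denominator = 9 + 5 + 4 + 1 = 19
WM = 1246/19 = 65.5789

WM = 65.5789


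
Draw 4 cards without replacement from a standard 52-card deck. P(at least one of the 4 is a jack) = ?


P(at least one) = 1 - P(none)
P(none) = (48/52) × (47/51) × (46/50) × (45/49) = 0.718737
P(at least one) = 1 - 0.718737 = 0.2813

P = 0.2813


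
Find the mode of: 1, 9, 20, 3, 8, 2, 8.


Frequencies: 1:1, 2:1, 3:1, 8:2, 9:1, 20:1
Max frequency = 2
Mode = 8

Mode = 8


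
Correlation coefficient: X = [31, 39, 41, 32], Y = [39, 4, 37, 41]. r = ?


Mean X = 35.7500, Mean Y = 30.2500
SD X = 4.322904, SD Y = 15.221284
Cov = -32.937500
r = -32.937500/(4.322904*15.221284) = -0.5006

r = -0.5006


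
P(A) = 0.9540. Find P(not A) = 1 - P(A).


P(not A) = 1 - 0.9540 = 0.0460

P(not A) = 0.0460


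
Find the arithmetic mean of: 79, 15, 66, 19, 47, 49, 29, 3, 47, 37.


Sum = 79 + 15 + 66 + 19 + 47 + 49 + 29 + 3 + 47 + 37 = 391
n = 10
Mean = 391/10 = 39.1000

Mean = 39.1000


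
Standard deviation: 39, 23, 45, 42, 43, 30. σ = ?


Mean = 37.0000
Variance = 62.3333
SD = sqrt(62.3333) = 7.8951

SD = 7.8951


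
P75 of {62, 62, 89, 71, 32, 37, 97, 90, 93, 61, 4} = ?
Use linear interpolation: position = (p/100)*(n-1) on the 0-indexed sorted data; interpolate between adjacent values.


Sorted: 4, 32, 37, 61, 62, 62, 71, 89, 90, 93, 97
n = 11
Index = 75/100 * 10 = 7.5000
Lower = data[7] = 89, Upper = data[8] = 90
P75 = 89 + 0.5000*(1) = 89.5000

P75 = 89.5000


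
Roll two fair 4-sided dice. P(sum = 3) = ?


Total outcomes = 4×4 = 16
Favorable (sum = 3): 2
P = 2/16 = 0.1250

P = 0.1250


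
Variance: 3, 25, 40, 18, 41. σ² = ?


Mean = 25.4000
Squared deviations: 501.7600, 0.1600, 213.1600, 54.7600, 243.3600
Sum = 1013.2000
Variance = 1013.2000/5 = 202.6400

Variance = 202.6400


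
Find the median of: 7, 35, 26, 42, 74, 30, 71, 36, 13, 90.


Sorted: 7, 13, 26, 30, 35, 36, 42, 71, 74, 90
n = 10 (even)
Middle values: 35 and 36
Median = (35+36)/2 = 35.5000

Median = 35.5000


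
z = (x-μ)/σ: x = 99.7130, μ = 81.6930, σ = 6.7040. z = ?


z = (99.7130 - 81.6930)/6.7040
= 18.0200/6.7040
= 2.6879

z = 2.6879


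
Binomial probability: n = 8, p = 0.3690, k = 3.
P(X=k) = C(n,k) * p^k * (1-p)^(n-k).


C(8,3) = 56
p^3 = 0.050243
(1-p)^5 = 0.100034
P = 56 * 0.050243 * 0.100034 = 0.2815

P(X=3) = 0.2815


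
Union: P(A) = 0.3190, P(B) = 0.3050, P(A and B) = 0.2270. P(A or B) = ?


P(A∪B) = 0.3190 + 0.3050 - 0.2270
= 0.6240 - 0.2270
= 0.3970

P(A∪B) = 0.3970


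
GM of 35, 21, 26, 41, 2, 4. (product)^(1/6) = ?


Product = 35 × 21 × 26 × 41 × 2 × 4 = 6268080
GM = 6268080^(1/6) = 13.5786

GM = 13.5786


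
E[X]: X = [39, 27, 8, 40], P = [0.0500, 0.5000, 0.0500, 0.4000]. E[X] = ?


E[X] = 39*0.0500 + 27*0.5000 + 8*0.0500 + 40*0.4000
= 1.9500 + 13.5000 + 0.4000 + 16.0000
= 31.8500

E[X] = 31.8500


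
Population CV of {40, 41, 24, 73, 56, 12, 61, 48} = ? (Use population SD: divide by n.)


Mean = 44.3750
SD = 18.4996
CV = (18.4996/44.3750)*100 = 41.6892%

CV = 41.6892%


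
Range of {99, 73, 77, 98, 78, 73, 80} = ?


Max = 99, Min = 73
Range = 99 - 73 = 26

Range = 26


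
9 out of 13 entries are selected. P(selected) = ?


P = 9/13 = 0.6923

P = 0.6923


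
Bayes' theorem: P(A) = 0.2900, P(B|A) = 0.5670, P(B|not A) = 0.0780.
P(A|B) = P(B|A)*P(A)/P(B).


P(B) = P(B|A)*P(A) + P(B|A')*P(A')
= 0.5670*0.2900 + 0.0780*0.7100
= 0.164430 + 0.055380 = 0.219810
P(A|B) = 0.164430/0.219810 = 0.7481

P(A|B) = 0.7481


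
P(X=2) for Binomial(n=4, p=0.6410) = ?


C(4,2) = 6
p^2 = 0.410881
(1-p)^2 = 0.128881
P = 6 * 0.410881 * 0.128881 = 0.3177

P(X=2) = 0.3177


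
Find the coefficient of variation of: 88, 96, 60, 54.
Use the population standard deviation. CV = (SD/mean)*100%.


Mean = 74.5000
SD = 17.8536
CV = (17.8536/74.5000)*100 = 23.9645%

CV = 23.9645%


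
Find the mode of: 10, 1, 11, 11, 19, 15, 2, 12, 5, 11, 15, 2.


Frequencies: 1:1, 2:2, 5:1, 10:1, 11:3, 12:1, 15:2, 19:1
Max frequency = 3
Mode = 11

Mode = 11


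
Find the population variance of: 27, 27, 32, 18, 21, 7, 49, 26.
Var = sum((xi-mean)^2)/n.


Mean = 25.8750
Squared deviations: 1.2656, 1.2656, 37.5156, 62.0156, 23.7656, 356.2656, 534.7656, 0.0156
Sum = 1016.8750
Variance = 1016.8750/8 = 127.1094

Variance = 127.1094


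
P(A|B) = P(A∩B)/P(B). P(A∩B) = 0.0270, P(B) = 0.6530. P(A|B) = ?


P(A|B) = 0.0270/0.6530 = 0.0413

P(A|B) = 0.0413


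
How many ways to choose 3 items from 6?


C(6,3) = 6!/(3! × 3!)
= 720/(6 × 6)
= 20

C(6,3) = 20


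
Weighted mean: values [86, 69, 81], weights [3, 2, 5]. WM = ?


Numerator = 86*3 + 69*2 + 81*5 = 801
Denominator = 3 + 2 + 5 = 10
WM = 801/10 = 80.1000

WM = 80.1000


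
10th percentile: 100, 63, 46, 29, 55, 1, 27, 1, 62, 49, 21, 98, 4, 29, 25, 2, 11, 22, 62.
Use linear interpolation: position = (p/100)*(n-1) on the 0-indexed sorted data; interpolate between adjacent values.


Sorted: 1, 1, 2, 4, 11, 21, 22, 25, 27, 29, 29, 46, 49, 55, 62, 62, 63, 98, 100
n = 19
Index = 10/100 * 18 = 1.8000
Lower = data[1] = 1, Upper = data[2] = 2
P10 = 1 + 0.8000*(1) = 1.8000

P10 = 1.8000


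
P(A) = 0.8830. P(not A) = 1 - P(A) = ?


P(not A) = 1 - 0.8830 = 0.1170

P(not A) = 0.1170


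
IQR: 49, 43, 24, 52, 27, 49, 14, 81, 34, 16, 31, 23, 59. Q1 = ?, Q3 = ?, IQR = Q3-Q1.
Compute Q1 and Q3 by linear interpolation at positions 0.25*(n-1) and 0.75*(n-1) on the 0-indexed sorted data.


Sorted: 14, 16, 23, 24, 27, 31, 34, 43, 49, 49, 52, 59, 81
Q1 (25th %ile) = 24.0000
Q3 (75th %ile) = 49.0000
IQR = 49.0000 - 24.0000 = 25.0000

IQR = 25.0000


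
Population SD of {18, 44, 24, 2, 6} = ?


Mean = 18.8000
Variance = 221.7600
SD = sqrt(221.7600) = 14.8916

SD = 14.8916


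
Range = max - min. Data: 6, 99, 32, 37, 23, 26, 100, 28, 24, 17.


Max = 100, Min = 6
Range = 100 - 6 = 94

Range = 94


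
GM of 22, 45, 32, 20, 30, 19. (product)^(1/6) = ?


Product = 22 × 45 × 32 × 20 × 30 × 19 = 361152000
GM = 361152000^(1/6) = 26.6859

GM = 26.6859


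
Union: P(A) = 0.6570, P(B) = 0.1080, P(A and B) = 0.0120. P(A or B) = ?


P(A∪B) = 0.6570 + 0.1080 - 0.0120
= 0.7650 - 0.0120
= 0.7530

P(A∪B) = 0.7530


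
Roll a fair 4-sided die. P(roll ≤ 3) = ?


Favorable outcomes (roll ≤ 3): 3
Total outcomes = 4
P = 3/4 = 0.7500

P = 0.7500


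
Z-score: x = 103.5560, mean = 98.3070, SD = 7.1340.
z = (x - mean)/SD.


z = (103.5560 - 98.3070)/7.1340
= 5.2490/7.1340
= 0.7358

z = 0.7358


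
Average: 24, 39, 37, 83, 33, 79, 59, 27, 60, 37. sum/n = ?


Sum = 24 + 39 + 37 + 83 + 33 + 79 + 59 + 27 + 60 + 37 = 478
n = 10
Mean = 478/10 = 47.8000

Mean = 47.8000


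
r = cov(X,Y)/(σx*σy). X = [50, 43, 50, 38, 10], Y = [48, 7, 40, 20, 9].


Mean X = 38.2000, Mean Y = 24.8000
SD X = 14.810807, SD Y = 16.485145
Cov = 162.840000
r = 162.840000/(14.810807*16.485145) = 0.6669

r = 0.6669


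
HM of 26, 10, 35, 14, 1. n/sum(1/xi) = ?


Sum of reciprocals = 1/26 + 1/10 + 1/35 + 1/14 + 1/1 = 1.238462
HM = 5/1.238462 = 4.0373

HM = 4.0373


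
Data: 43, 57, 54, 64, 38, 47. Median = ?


Sorted: 38, 43, 47, 54, 57, 64
n = 6 (even)
Middle values: 47 and 54
Median = (47+54)/2 = 50.5000

Median = 50.5000


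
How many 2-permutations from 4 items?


P(4,2) = 4!/2!
= 24/2
= 12

P(4,2) = 12


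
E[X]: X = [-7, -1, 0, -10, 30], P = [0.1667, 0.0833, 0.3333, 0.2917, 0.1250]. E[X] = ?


E[X] = -7*0.1667 - 1*0.0833 + 0*0.3333 - 10*0.2917 + 30*0.1250
= -1.1669 - 0.0833 + 0 - 2.9170 + 3.7500
= -0.4172

E[X] = -0.4172


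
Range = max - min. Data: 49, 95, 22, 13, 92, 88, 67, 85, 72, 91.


Max = 95, Min = 13
Range = 95 - 13 = 82

Range = 82


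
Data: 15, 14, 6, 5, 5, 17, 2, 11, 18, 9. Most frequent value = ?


Frequencies: 2:1, 5:2, 6:1, 9:1, 11:1, 14:1, 15:1, 17:1, 18:1
Max frequency = 2
Mode = 5

Mode = 5


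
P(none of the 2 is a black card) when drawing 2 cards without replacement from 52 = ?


P(no black cards) = (26/52) × (25/51)
= 0.2451

P = 0.2451


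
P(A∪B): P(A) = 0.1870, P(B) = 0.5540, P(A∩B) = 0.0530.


P(A∪B) = 0.1870 + 0.5540 - 0.0530
= 0.7410 - 0.0530
= 0.6880

P(A∪B) = 0.6880


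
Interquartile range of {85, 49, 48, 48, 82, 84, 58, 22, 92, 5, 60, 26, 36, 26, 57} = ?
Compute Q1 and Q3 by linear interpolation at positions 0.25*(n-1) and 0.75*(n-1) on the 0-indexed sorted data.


Sorted: 5, 22, 26, 26, 36, 48, 48, 49, 57, 58, 60, 82, 84, 85, 92
Q1 (25th %ile) = 31.0000
Q3 (75th %ile) = 71.0000
IQR = 71.0000 - 31.0000 = 40.0000

IQR = 40.0000


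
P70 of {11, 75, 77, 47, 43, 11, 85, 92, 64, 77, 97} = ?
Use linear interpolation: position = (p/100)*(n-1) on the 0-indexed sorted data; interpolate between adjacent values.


Sorted: 11, 11, 43, 47, 64, 75, 77, 77, 85, 92, 97
n = 11
Index = 70/100 * 10 = 7.0000
Lower = data[7] = 77, Upper = data[8] = 85
P70 = 77 + 0*(8) = 77.0000

P70 = 77.0000


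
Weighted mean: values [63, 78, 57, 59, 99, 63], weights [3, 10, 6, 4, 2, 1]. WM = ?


Numerator = 63*3 + 78*10 + 57*6 + 59*4 + 99*2 + 63*1 = 1808
Denominator = 3 + 10 + 6 + 4 + 2 + 1 = 26
WM = 1808/26 = 69.5385

WM = 69.5385


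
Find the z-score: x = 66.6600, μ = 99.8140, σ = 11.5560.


z = (66.6600 - 99.8140)/11.5560
= -33.1540/11.5560
= -2.8690

z = -2.8690


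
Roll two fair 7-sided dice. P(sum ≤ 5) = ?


Total outcomes = 7×7 = 49
Favorable (sum ≤ 5): 10
P = 10/49 = 0.2041

P = 0.2041


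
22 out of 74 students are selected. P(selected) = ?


P = 22/74 = 0.2973

P = 0.2973


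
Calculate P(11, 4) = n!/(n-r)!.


P(11,4) = 11!/7!
= 39916800/5040
= 7920

P(11,4) = 7920


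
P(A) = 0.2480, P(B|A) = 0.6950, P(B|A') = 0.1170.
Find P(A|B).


P(B) = P(B|A)*P(A) + P(B|A')*P(A')
= 0.6950*0.2480 + 0.1170*0.7520
= 0.172360 + 0.087984 = 0.260344
P(A|B) = 0.172360/0.260344 = 0.6620

P(A|B) = 0.6620


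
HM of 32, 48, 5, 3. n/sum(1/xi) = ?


Sum of reciprocals = 1/32 + 1/48 + 1/5 + 1/3 = 0.585417
HM = 4/0.585417 = 6.8327

HM = 6.8327


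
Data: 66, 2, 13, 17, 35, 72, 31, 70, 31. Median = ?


Sorted: 2, 13, 17, 31, 31, 35, 66, 70, 72
n = 9 (odd)
Middle value = 31

Median = 31


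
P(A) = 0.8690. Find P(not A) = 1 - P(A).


P(not A) = 1 - 0.8690 = 0.1310

P(not A) = 0.1310


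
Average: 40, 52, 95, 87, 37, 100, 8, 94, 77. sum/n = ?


Sum = 40 + 52 + 95 + 87 + 37 + 100 + 8 + 94 + 77 = 590
n = 9
Mean = 590/9 = 65.5556

Mean = 65.5556


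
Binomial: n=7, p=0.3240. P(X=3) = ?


C(7,3) = 35
p^3 = 0.034012
(1-p)^4 = 0.208827
P = 35 * 0.034012 * 0.208827 = 0.2486

P(X=3) = 0.2486


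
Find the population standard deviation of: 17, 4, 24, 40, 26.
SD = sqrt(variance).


Mean = 22.2000
Variance = 138.5600
SD = sqrt(138.5600) = 11.7712

SD = 11.7712


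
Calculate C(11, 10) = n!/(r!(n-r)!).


C(11,10) = 11!/(10! × 1!)
= 39916800/(3628800 × 1)
= 11

C(11,10) = 11


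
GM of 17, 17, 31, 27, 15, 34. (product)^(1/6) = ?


Product = 17 × 17 × 31 × 27 × 15 × 34 = 123365430
GM = 123365430^(1/6) = 22.3117

GM = 22.3117


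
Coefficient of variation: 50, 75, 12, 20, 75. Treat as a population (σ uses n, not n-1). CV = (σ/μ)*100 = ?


Mean = 46.4000
SD = 26.5676
CV = (26.5676/46.4000)*100 = 57.2579%

CV = 57.2579%


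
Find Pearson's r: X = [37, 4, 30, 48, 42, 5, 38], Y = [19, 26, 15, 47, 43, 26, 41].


Mean X = 29.1429, Mean Y = 31.0000
SD X = 16.374445, SD Y = 11.649647
Cov = 97.571429
r = 97.571429/(16.374445*11.649647) = 0.5115

r = 0.5115


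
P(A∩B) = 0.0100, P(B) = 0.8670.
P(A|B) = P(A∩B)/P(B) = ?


P(A|B) = 0.0100/0.8670 = 0.0115

P(A|B) = 0.0115


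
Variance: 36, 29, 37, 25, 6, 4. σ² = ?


Mean = 22.8333
Squared deviations: 173.3611, 38.0278, 200.6944, 4.6944, 283.3611, 354.6944
Sum = 1054.8333
Variance = 1054.8333/6 = 175.8056

Variance = 175.8056


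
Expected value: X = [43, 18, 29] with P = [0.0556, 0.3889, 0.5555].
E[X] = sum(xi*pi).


E[X] = 43*0.0556 + 18*0.3889 + 29*0.5555
= 2.3908 + 7.0002 + 16.1095
= 25.5005

E[X] = 25.5005


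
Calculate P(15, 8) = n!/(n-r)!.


P(15,8) = 15!/7!
= 1307674368000/5040
= 259459200

P(15,8) = 259459200


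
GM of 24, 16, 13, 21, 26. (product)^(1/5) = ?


Product = 24 × 16 × 13 × 21 × 26 = 2725632
GM = 2725632^(1/5) = 19.3684

GM = 19.3684


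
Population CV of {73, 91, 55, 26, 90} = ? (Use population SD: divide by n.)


Mean = 67.0000
SD = 24.3557
CV = (24.3557/67.0000)*100 = 36.3518%

CV = 36.3518%


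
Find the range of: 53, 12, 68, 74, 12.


Max = 74, Min = 12
Range = 74 - 12 = 62

Range = 62


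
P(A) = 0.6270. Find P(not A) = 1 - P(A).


P(not A) = 1 - 0.6270 = 0.3730

P(not A) = 0.3730


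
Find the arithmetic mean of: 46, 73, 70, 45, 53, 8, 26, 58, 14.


Sum = 46 + 73 + 70 + 45 + 53 + 8 + 26 + 58 + 14 = 393
n = 9
Mean = 393/9 = 43.6667

Mean = 43.6667


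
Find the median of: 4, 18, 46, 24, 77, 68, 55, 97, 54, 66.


Sorted: 4, 18, 24, 46, 54, 55, 66, 68, 77, 97
n = 10 (even)
Middle values: 54 and 55
Median = (54+55)/2 = 54.5000

Median = 54.5000


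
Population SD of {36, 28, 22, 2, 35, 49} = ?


Mean = 28.6667
Variance = 210.5556
SD = sqrt(210.5556) = 14.5105

SD = 14.5105


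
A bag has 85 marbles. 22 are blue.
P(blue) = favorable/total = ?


P = 22/85 = 0.2588

P = 0.2588


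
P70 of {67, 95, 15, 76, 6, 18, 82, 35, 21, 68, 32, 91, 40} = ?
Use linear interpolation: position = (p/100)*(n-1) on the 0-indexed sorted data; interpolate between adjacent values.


Sorted: 6, 15, 18, 21, 32, 35, 40, 67, 68, 76, 82, 91, 95
n = 13
Index = 70/100 * 12 = 8.4000
Lower = data[8] = 68, Upper = data[9] = 76
P70 = 68 + 0.4000*(8) = 71.2000

P70 = 71.2000


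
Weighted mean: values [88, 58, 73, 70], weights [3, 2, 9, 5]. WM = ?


Numerator = 88*3 + 58*2 + 73*9 + 70*5 = 1387
Denominator = 3 + 2 + 9 + 5 = 19
WM = 1387/19 = 73.0000

WM = 73.0000


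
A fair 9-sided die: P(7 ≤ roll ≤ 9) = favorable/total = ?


Favorable outcomes (7 ≤ roll ≤ 9): 3
Total outcomes = 9
P = 3/9 = 0.3333

P = 0.3333


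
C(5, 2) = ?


C(5,2) = 5!/(2! × 3!)
= 120/(2 × 6)
= 10

C(5,2) = 10


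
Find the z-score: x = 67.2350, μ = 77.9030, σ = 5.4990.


z = (67.2350 - 77.9030)/5.4990
= -10.6680/5.4990
= -1.9400

z = -1.9400


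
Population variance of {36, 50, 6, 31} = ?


Mean = 30.7500
Squared deviations: 27.5625, 370.5625, 612.5625, 0.0625
Sum = 1010.7500
Variance = 1010.7500/4 = 252.6875

Variance = 252.6875


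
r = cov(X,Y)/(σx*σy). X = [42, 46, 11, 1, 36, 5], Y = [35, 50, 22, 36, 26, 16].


Mean X = 23.5000, Mean Y = 30.8333
SD X = 18.300729, SD Y = 11.051646
Cov = 119.416667
r = 119.416667/(18.300729*11.051646) = 0.5904

r = 0.5904


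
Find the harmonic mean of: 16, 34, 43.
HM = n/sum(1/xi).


Sum of reciprocals = 1/16 + 1/34 + 1/43 = 0.115168
HM = 3/0.115168 = 26.0490

HM = 26.0490


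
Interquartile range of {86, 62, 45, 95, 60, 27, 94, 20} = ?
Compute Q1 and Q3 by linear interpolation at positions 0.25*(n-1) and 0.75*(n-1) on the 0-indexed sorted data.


Sorted: 20, 27, 45, 60, 62, 86, 94, 95
Q1 (25th %ile) = 40.5000
Q3 (75th %ile) = 88.0000
IQR = 88.0000 - 40.5000 = 47.5000

IQR = 47.5000


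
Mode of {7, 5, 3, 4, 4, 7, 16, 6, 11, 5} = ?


Frequencies: 3:1, 4:2, 5:2, 6:1, 7:2, 11:1, 16:1
Max frequency = 2
Mode = 4, 5, 7

Mode = 4, 5, 7


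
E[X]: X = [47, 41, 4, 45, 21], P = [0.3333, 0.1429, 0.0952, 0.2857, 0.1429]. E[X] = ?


E[X] = 47*0.3333 + 41*0.1429 + 4*0.0952 + 45*0.2857 + 21*0.1429
= 15.6651 + 5.8589 + 0.3808 + 12.8565 + 3.0009
= 37.7622

E[X] = 37.7622


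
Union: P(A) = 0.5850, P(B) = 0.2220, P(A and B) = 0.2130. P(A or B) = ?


P(A∪B) = 0.5850 + 0.2220 - 0.2130
= 0.8070 - 0.2130
= 0.5940

P(A∪B) = 0.5940


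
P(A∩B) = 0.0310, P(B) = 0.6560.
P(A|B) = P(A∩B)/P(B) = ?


P(A|B) = 0.0310/0.6560 = 0.0473

P(A|B) = 0.0473


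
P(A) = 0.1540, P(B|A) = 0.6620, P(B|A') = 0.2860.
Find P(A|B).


P(B) = P(B|A)*P(A) + P(B|A')*P(A')
= 0.6620*0.1540 + 0.2860*0.8460
= 0.101948 + 0.241956 = 0.343904
P(A|B) = 0.101948/0.343904 = 0.2964

P(A|B) = 0.2964


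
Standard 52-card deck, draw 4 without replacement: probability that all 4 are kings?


P(all kings) = (4/52) × (3/51) × (2/50) × (1/49)
= 3.6938e-06

P = 3.6938e-06


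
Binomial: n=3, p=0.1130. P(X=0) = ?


C(3,0) = 1
p^0 = 1.000000
(1-p)^3 = 0.697864
P = 1 * 1.000000 * 0.697864 = 0.6979

P(X=0) = 0.6979


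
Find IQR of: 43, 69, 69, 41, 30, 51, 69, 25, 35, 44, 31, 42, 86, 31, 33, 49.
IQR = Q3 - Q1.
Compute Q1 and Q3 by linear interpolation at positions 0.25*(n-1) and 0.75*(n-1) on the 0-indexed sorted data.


Sorted: 25, 30, 31, 31, 33, 35, 41, 42, 43, 44, 49, 51, 69, 69, 69, 86
Q1 (25th %ile) = 32.5000
Q3 (75th %ile) = 55.5000
IQR = 55.5000 - 32.5000 = 23.0000

IQR = 23.0000


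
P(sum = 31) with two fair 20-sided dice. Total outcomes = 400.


Total outcomes = 20×20 = 400
Favorable (sum = 31): 10
P = 10/400 = 0.0250

P = 0.0250


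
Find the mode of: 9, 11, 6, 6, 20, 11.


Frequencies: 6:2, 9:1, 11:2, 20:1
Max frequency = 2
Mode = 6, 11

Mode = 6, 11


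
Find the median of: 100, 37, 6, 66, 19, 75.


Sorted: 6, 19, 37, 66, 75, 100
n = 6 (even)
Middle values: 37 and 66
Median = (37+66)/2 = 51.5000

Median = 51.5000


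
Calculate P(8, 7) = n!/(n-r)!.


P(8,7) = 8!/1!
= 40320/1
= 40320

P(8,7) = 40320


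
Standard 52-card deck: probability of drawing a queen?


4 queens in 52 cards
P = 4/52 = 0.0769

P = 0.0769


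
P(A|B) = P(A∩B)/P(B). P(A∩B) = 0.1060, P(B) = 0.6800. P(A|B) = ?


P(A|B) = 0.1060/0.6800 = 0.1559

P(A|B) = 0.1559


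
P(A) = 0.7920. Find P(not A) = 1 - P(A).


P(not A) = 1 - 0.7920 = 0.2080

P(not A) = 0.2080


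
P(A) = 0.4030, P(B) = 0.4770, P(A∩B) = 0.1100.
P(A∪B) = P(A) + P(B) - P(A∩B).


P(A∪B) = 0.4030 + 0.4770 - 0.1100
= 0.8800 - 0.1100
= 0.7700

P(A∪B) = 0.7700


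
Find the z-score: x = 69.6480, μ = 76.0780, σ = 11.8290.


z = (69.6480 - 76.0780)/11.8290
= -6.4300/11.8290
= -0.5436

z = -0.5436


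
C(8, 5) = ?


C(8,5) = 8!/(5! × 3!)
= 40320/(120 × 6)
= 56

C(8,5) = 56


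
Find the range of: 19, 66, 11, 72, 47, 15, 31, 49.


Max = 72, Min = 11
Range = 72 - 11 = 61

Range = 61


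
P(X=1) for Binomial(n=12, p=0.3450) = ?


C(12,1) = 12
p^1 = 0.345000
(1-p)^11 = 0.009520
P = 12 * 0.345000 * 0.009520 = 0.0394

P(X=1) = 0.0394


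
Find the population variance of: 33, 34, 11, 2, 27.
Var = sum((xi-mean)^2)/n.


Mean = 21.4000
Squared deviations: 134.5600, 158.7600, 108.1600, 376.3600, 31.3600
Sum = 809.2000
Variance = 809.2000/5 = 161.8400

Variance = 161.8400


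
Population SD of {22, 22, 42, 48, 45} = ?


Mean = 35.8000
Variance = 130.5600
SD = sqrt(130.5600) = 11.4263

SD = 11.4263


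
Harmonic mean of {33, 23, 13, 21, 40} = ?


Sum of reciprocals = 1/33 + 1/23 + 1/13 + 1/21 + 1/40 = 0.223323
HM = 5/0.223323 = 22.3891

HM = 22.3891


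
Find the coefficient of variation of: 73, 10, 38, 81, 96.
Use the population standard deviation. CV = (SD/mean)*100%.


Mean = 59.6000
SD = 31.2704
CV = (31.2704/59.6000)*100 = 52.4672%

CV = 52.4672%


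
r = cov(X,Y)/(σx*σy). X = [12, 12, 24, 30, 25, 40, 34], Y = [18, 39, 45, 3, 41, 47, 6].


Mean X = 25.2857, Mean Y = 28.4286
SD X = 9.779195, SD Y = 17.516173
Cov = -9.836735
r = -9.836735/(9.779195*17.516173) = -0.0574

r = -0.0574


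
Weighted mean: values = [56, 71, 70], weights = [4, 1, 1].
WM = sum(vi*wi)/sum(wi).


Numerator = 56*4 + 71*1 + 70*1 = 365
Denominator = 4 + 1 + 1 = 6
WM = 365/6 = 60.8333

WM = 60.8333


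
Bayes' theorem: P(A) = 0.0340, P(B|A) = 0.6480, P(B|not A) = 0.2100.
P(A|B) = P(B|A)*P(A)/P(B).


P(B) = P(B|A)*P(A) + P(B|A')*P(A')
= 0.6480*0.0340 + 0.2100*0.9660
= 0.022032 + 0.202860 = 0.224892
P(A|B) = 0.022032/0.224892 = 0.0980

P(A|B) = 0.0980


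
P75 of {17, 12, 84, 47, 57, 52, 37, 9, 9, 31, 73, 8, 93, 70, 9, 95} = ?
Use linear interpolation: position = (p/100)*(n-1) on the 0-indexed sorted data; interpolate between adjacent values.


Sorted: 8, 9, 9, 9, 12, 17, 31, 37, 47, 52, 57, 70, 73, 84, 93, 95
n = 16
Index = 75/100 * 15 = 11.2500
Lower = data[11] = 70, Upper = data[12] = 73
P75 = 70 + 0.2500*(3) = 70.7500

P75 = 70.7500


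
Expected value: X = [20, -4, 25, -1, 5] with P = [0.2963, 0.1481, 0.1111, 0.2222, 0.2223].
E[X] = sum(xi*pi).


E[X] = 20*0.2963 - 4*0.1481 + 25*0.1111 - 1*0.2222 + 5*0.2223
= 5.9260 - 0.5924 + 2.7775 - 0.2222 + 1.1115
= 9.0004

E[X] = 9.0004


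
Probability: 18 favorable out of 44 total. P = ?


P = 18/44 = 0.4091

P = 0.4091


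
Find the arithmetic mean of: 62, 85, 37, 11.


Sum = 62 + 85 + 37 + 11 = 195
n = 4
Mean = 195/4 = 48.7500

Mean = 48.7500


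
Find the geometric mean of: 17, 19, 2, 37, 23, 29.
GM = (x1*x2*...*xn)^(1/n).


Product = 17 × 19 × 2 × 37 × 23 × 29 = 15942634
GM = 15942634^(1/6) = 15.8645

GM = 15.8645


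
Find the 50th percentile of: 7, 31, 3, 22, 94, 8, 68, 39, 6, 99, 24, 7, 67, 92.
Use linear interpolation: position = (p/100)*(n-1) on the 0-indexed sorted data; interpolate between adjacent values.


Sorted: 3, 6, 7, 7, 8, 22, 24, 31, 39, 67, 68, 92, 94, 99
n = 14
Index = 50/100 * 13 = 6.5000
Lower = data[6] = 24, Upper = data[7] = 31
P50 = 24 + 0.5000*(7) = 27.5000

P50 = 27.5000


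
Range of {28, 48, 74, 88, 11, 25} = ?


Max = 88, Min = 11
Range = 88 - 11 = 77

Range = 77


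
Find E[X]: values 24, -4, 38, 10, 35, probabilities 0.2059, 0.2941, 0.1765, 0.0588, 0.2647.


E[X] = 24*0.2059 - 4*0.2941 + 38*0.1765 + 10*0.0588 + 35*0.2647
= 4.9416 - 1.1764 + 6.7070 + 0.5880 + 9.2645
= 20.3247

E[X] = 20.3247


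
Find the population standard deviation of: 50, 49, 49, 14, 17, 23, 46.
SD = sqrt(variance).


Mean = 35.4286
Variance = 235.1020
SD = sqrt(235.1020) = 15.3330

SD = 15.3330


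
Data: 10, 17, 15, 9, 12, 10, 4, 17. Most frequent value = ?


Frequencies: 4:1, 9:1, 10:2, 12:1, 15:1, 17:2
Max frequency = 2
Mode = 10, 17

Mode = 10, 17


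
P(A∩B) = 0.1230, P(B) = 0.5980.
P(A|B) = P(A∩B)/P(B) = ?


P(A|B) = 0.1230/0.5980 = 0.2057

P(A|B) = 0.2057


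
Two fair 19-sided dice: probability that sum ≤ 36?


Total outcomes = 19×19 = 361
Favorable (sum ≤ 36): 358
P = 358/361 = 0.9917

P = 0.9917
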